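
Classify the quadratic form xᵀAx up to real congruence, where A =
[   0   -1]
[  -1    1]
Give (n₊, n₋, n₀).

Answer: (1, 1, 0)

Derivation:
step 0: pivot 1 → sign +
step 1: pivot -1 → sign −
signature = (1, 1, 0)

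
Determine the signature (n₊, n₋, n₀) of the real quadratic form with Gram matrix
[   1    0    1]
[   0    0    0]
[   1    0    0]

step 0: pivot 1 → sign +
step 1: pivot -1 → sign −
step 2: row/col 2 already zero → sign 0
signature = (1, 1, 1)

Answer: (1, 1, 1)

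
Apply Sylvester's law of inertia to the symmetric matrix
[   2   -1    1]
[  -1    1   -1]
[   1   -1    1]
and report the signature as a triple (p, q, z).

step 0: pivot 2 → sign +
step 1: pivot 1/2 → sign +
step 2: row/col 2 already zero → sign 0
signature = (2, 0, 1)

Answer: (2, 0, 1)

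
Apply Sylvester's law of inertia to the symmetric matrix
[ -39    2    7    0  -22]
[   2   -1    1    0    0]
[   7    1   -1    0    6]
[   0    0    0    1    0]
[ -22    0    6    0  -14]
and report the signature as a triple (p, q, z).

step 0: pivot -39 → sign −
step 1: pivot -35/39 → sign −
step 2: pivot 81/35 → sign +
step 3: pivot 1 → sign +
step 4: pivot -2/9 → sign −
signature = (2, 3, 0)

Answer: (2, 3, 0)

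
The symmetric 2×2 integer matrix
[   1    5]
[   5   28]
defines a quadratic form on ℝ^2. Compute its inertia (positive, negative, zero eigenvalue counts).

Answer: (2, 0, 0)

Derivation:
step 0: pivot 1 → sign +
step 1: pivot 3 → sign +
signature = (2, 0, 0)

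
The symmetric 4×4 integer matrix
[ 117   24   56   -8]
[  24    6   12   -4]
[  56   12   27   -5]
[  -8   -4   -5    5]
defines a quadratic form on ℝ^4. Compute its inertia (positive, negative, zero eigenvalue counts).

Answer: (2, 2, 0)

Derivation:
step 0: pivot 117 → sign +
step 1: pivot 14/13 → sign +
step 2: pivot -1/21 → sign −
step 3: pivot -2/3 → sign −
signature = (2, 2, 0)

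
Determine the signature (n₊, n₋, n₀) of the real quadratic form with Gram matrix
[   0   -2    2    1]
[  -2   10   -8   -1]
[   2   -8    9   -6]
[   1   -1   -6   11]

Answer: (3, 1, 0)

Derivation:
step 0: pivot 10 → sign +
step 1: pivot -2/5 → sign −
step 2: pivot 3 → sign +
step 3: pivot 1/2 → sign +
signature = (3, 1, 0)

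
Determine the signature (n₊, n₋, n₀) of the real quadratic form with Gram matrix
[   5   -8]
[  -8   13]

step 0: pivot 5 → sign +
step 1: pivot 1/5 → sign +
signature = (2, 0, 0)

Answer: (2, 0, 0)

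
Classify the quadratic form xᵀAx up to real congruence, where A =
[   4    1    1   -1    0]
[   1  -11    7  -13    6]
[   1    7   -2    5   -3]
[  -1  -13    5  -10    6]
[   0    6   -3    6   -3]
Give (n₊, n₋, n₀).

Answer: (3, 1, 1)

Derivation:
step 0: pivot 4 → sign +
step 1: pivot -45/4 → sign −
step 2: pivot 9/5 → sign +
step 3: pivot 1 → sign +
step 4: row/col 4 already zero → sign 0
signature = (3, 1, 1)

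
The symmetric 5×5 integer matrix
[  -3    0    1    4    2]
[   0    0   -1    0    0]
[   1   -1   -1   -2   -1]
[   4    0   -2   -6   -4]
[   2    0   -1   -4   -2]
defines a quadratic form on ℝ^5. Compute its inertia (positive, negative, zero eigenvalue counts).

Answer: (2, 3, 0)

Derivation:
step 0: pivot -3 → sign −
step 1: pivot -2/3 → sign −
step 2: pivot 3/2 → sign +
step 3: pivot -2/3 → sign −
step 4: pivot 2 → sign +
signature = (2, 3, 0)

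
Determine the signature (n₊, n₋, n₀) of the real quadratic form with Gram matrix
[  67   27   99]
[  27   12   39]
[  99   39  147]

Answer: (2, 0, 1)

Derivation:
step 0: pivot 67 → sign +
step 1: pivot 75/67 → sign +
step 2: row/col 2 already zero → sign 0
signature = (2, 0, 1)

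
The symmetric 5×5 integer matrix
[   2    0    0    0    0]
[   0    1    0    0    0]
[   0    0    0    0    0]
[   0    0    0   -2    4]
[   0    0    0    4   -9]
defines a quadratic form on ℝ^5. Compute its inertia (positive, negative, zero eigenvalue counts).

step 0: pivot 2 → sign +
step 1: pivot 1 → sign +
step 2: pivot -2 → sign −
step 3: pivot -1 → sign −
step 4: row/col 4 already zero → sign 0
signature = (2, 2, 1)

Answer: (2, 2, 1)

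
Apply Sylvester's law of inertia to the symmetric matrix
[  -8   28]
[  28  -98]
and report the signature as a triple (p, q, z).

Answer: (0, 1, 1)

Derivation:
step 0: pivot -8 → sign −
step 1: row/col 1 already zero → sign 0
signature = (0, 1, 1)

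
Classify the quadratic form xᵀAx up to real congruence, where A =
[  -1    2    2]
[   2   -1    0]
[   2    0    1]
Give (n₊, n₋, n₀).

step 0: pivot -1 → sign −
step 1: pivot 3 → sign +
step 2: pivot -1/3 → sign −
signature = (1, 2, 0)

Answer: (1, 2, 0)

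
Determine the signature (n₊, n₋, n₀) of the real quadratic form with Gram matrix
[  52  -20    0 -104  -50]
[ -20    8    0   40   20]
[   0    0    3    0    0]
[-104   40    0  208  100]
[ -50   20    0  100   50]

step 0: pivot 52 → sign +
step 1: pivot 4/13 → sign +
step 2: pivot 3 → sign +
step 3: row/col 3 already zero → sign 0
step 4: row/col 4 already zero → sign 0
signature = (3, 0, 2)

Answer: (3, 0, 2)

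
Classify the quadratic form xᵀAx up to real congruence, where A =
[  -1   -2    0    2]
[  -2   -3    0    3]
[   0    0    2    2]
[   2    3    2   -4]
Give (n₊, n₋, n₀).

step 0: pivot -1 → sign −
step 1: pivot 1 → sign +
step 2: pivot 2 → sign +
step 3: pivot -3 → sign −
signature = (2, 2, 0)

Answer: (2, 2, 0)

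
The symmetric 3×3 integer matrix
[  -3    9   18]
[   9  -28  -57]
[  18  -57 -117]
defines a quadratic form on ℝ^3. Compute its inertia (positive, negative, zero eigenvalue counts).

Answer: (0, 2, 1)

Derivation:
step 0: pivot -3 → sign −
step 1: pivot -1 → sign −
step 2: row/col 2 already zero → sign 0
signature = (0, 2, 1)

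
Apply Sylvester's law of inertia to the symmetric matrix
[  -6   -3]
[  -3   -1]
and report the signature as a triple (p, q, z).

step 0: pivot -6 → sign −
step 1: pivot 1/2 → sign +
signature = (1, 1, 0)

Answer: (1, 1, 0)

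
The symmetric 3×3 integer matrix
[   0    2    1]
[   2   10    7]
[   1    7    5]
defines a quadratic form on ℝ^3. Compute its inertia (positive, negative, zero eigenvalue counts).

Answer: (2, 1, 0)

Derivation:
step 0: pivot 10 → sign +
step 1: pivot -2/5 → sign −
step 2: pivot 1/2 → sign +
signature = (2, 1, 0)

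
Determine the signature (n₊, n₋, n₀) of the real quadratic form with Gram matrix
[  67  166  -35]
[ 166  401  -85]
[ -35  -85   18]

Answer: (2, 1, 0)

Derivation:
step 0: pivot 67 → sign +
step 1: pivot -689/67 → sign −
step 2: pivot 2/689 → sign +
signature = (2, 1, 0)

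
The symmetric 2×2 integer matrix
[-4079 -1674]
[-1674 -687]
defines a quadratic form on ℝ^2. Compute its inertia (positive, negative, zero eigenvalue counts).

step 0: pivot -4079 → sign −
step 1: pivot 3/4079 → sign +
signature = (1, 1, 0)

Answer: (1, 1, 0)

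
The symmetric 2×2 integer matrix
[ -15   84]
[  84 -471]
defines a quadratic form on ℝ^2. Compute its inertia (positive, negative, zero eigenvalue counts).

step 0: pivot -15 → sign −
step 1: pivot -3/5 → sign −
signature = (0, 2, 0)

Answer: (0, 2, 0)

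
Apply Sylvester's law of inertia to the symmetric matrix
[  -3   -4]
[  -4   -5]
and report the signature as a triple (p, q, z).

step 0: pivot -3 → sign −
step 1: pivot 1/3 → sign +
signature = (1, 1, 0)

Answer: (1, 1, 0)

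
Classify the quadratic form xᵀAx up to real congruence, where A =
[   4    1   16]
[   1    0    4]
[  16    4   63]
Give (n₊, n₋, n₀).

step 0: pivot 4 → sign +
step 1: pivot -1/4 → sign −
step 2: pivot -1 → sign −
signature = (1, 2, 0)

Answer: (1, 2, 0)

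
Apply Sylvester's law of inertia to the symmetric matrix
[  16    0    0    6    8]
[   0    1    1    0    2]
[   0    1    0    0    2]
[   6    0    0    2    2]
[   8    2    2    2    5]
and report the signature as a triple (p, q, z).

step 0: pivot 16 → sign +
step 1: pivot 1 → sign +
step 2: pivot -1 → sign −
step 3: pivot -1/4 → sign −
step 4: pivot 1 → sign +
signature = (3, 2, 0)

Answer: (3, 2, 0)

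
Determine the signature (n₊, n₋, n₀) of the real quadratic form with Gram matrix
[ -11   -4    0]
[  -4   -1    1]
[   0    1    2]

Answer: (1, 2, 0)

Derivation:
step 0: pivot -11 → sign −
step 1: pivot 5/11 → sign +
step 2: pivot -1/5 → sign −
signature = (1, 2, 0)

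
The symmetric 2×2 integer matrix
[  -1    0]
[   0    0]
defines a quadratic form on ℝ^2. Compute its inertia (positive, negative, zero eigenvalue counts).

Answer: (0, 1, 1)

Derivation:
step 0: pivot -1 → sign −
step 1: row/col 1 already zero → sign 0
signature = (0, 1, 1)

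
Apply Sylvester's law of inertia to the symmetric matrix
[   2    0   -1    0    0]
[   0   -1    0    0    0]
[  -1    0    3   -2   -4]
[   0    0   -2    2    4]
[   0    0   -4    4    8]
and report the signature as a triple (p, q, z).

Answer: (3, 1, 1)

Derivation:
step 0: pivot 2 → sign +
step 1: pivot -1 → sign −
step 2: pivot 5/2 → sign +
step 3: pivot 2/5 → sign +
step 4: row/col 4 already zero → sign 0
signature = (3, 1, 1)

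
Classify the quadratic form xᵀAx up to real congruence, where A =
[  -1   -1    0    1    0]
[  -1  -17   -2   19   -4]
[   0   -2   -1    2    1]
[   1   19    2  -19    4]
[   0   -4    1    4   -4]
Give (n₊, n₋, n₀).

step 0: pivot -1 → sign −
step 1: pivot -16 → sign −
step 2: pivot -3/4 → sign −
step 3: pivot 7/3 → sign +
step 4: pivot -3/7 → sign −
signature = (1, 4, 0)

Answer: (1, 4, 0)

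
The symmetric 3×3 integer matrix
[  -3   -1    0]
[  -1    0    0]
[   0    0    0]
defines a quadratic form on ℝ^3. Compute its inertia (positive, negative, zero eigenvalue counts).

step 0: pivot -3 → sign −
step 1: pivot 1/3 → sign +
step 2: row/col 2 already zero → sign 0
signature = (1, 1, 1)

Answer: (1, 1, 1)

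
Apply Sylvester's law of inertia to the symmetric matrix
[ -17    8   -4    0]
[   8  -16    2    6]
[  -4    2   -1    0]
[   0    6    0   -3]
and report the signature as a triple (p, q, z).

Answer: (0, 3, 1)

Derivation:
step 0: pivot -17 → sign −
step 1: pivot -208/17 → sign −
step 2: pivot -3/52 → sign −
step 3: row/col 3 already zero → sign 0
signature = (0, 3, 1)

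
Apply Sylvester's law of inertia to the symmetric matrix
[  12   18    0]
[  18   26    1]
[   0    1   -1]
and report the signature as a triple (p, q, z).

step 0: pivot 12 → sign +
step 1: pivot -1 → sign −
step 2: row/col 2 already zero → sign 0
signature = (1, 1, 1)

Answer: (1, 1, 1)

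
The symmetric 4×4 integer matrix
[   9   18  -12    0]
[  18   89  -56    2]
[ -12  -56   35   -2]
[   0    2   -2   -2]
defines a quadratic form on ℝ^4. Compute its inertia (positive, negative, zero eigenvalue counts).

Answer: (2, 2, 0)

Derivation:
step 0: pivot 9 → sign +
step 1: pivot 53 → sign +
step 2: pivot -17/53 → sign −
step 3: pivot -2/17 → sign −
signature = (2, 2, 0)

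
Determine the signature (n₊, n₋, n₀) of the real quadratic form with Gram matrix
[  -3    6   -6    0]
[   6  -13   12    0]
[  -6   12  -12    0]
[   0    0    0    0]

Answer: (0, 2, 2)

Derivation:
step 0: pivot -3 → sign −
step 1: pivot -1 → sign −
step 2: row/col 2 already zero → sign 0
step 3: row/col 3 already zero → sign 0
signature = (0, 2, 2)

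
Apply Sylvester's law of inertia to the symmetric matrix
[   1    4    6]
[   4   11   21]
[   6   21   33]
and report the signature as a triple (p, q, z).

Answer: (1, 2, 0)

Derivation:
step 0: pivot 1 → sign +
step 1: pivot -5 → sign −
step 2: pivot -6/5 → sign −
signature = (1, 2, 0)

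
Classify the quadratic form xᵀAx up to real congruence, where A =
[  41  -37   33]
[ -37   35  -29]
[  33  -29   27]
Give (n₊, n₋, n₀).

Answer: (3, 0, 0)

Derivation:
step 0: pivot 41 → sign +
step 1: pivot 66/41 → sign +
step 2: pivot 2/33 → sign +
signature = (3, 0, 0)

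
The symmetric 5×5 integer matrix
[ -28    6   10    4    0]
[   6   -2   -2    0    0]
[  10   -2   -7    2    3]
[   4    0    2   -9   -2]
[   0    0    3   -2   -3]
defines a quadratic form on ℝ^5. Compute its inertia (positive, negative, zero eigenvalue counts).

Answer: (1, 4, 0)

Derivation:
step 0: pivot -28 → sign −
step 1: pivot -5/7 → sign −
step 2: pivot -17/5 → sign −
step 3: pivot -61/17 → sign −
step 4: pivot 2/61 → sign +
signature = (1, 4, 0)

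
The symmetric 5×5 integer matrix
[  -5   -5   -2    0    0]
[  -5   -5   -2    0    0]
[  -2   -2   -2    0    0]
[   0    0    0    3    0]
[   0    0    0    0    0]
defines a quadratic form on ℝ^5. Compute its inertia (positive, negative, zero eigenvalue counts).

step 0: pivot -5 → sign −
step 1: pivot -6/5 → sign −
step 2: pivot 3 → sign +
step 3: row/col 3 already zero → sign 0
step 4: row/col 4 already zero → sign 0
signature = (1, 2, 2)

Answer: (1, 2, 2)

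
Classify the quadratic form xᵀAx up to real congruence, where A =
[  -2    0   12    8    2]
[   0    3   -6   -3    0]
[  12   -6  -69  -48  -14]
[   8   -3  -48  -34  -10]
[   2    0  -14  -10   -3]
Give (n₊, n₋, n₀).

Answer: (1, 4, 0)

Derivation:
step 0: pivot -2 → sign −
step 1: pivot 3 → sign +
step 2: pivot -9 → sign −
step 3: pivot -1 → sign −
step 4: pivot -1/9 → sign −
signature = (1, 4, 0)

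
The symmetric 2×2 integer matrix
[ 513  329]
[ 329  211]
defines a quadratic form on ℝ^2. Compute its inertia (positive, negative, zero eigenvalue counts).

Answer: (2, 0, 0)

Derivation:
step 0: pivot 513 → sign +
step 1: pivot 2/513 → sign +
signature = (2, 0, 0)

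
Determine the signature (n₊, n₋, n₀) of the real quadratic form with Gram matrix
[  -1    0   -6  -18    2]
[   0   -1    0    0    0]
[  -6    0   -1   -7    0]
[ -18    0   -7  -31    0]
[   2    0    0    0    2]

Answer: (3, 2, 0)

Derivation:
step 0: pivot -1 → sign −
step 1: pivot -1 → sign −
step 2: pivot 35 → sign +
step 3: pivot 54/35 → sign +
step 4: pivot 2/3 → sign +
signature = (3, 2, 0)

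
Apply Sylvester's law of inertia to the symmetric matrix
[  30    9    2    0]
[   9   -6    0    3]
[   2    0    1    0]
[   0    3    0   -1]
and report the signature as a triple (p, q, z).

step 0: pivot 30 → sign +
step 1: pivot -87/10 → sign −
step 2: pivot 79/87 → sign +
step 3: pivot -1/79 → sign −
signature = (2, 2, 0)

Answer: (2, 2, 0)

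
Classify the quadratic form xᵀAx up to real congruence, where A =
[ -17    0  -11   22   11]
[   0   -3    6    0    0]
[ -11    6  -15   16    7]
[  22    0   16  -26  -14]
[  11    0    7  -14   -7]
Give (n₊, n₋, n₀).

Answer: (3, 2, 0)

Derivation:
step 0: pivot -17 → sign −
step 1: pivot -3 → sign −
step 2: pivot 70/17 → sign +
step 3: pivot 12/7 → sign +
step 4: pivot 1/15 → sign +
signature = (3, 2, 0)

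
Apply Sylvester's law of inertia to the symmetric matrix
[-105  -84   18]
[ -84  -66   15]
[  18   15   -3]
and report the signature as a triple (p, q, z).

step 0: pivot -105 → sign −
step 1: pivot 6/5 → sign +
step 2: pivot -3/14 → sign −
signature = (1, 2, 0)

Answer: (1, 2, 0)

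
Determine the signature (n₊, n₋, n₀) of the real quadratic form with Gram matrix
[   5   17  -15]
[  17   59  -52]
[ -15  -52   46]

step 0: pivot 5 → sign +
step 1: pivot 6/5 → sign +
step 2: pivot 1/6 → sign +
signature = (3, 0, 0)

Answer: (3, 0, 0)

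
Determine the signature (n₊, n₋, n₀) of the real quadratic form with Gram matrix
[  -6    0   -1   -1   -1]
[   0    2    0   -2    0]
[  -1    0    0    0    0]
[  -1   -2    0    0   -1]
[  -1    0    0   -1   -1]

step 0: pivot -6 → sign −
step 1: pivot 2 → sign +
step 2: pivot 1/6 → sign +
step 3: pivot -2 → sign −
step 4: pivot -1/2 → sign −
signature = (2, 3, 0)

Answer: (2, 3, 0)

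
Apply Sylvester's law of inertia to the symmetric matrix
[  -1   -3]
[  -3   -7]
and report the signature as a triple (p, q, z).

step 0: pivot -1 → sign −
step 1: pivot 2 → sign +
signature = (1, 1, 0)

Answer: (1, 1, 0)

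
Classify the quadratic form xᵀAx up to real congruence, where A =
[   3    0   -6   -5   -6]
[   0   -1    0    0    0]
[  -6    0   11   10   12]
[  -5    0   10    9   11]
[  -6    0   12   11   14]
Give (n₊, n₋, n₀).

Answer: (3, 2, 0)

Derivation:
step 0: pivot 3 → sign +
step 1: pivot -1 → sign −
step 2: pivot -1 → sign −
step 3: pivot 2/3 → sign +
step 4: pivot 1/2 → sign +
signature = (3, 2, 0)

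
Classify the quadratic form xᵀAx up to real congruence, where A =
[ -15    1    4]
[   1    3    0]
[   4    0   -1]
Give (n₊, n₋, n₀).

step 0: pivot -15 → sign −
step 1: pivot 46/15 → sign +
step 2: pivot 1/23 → sign +
signature = (2, 1, 0)

Answer: (2, 1, 0)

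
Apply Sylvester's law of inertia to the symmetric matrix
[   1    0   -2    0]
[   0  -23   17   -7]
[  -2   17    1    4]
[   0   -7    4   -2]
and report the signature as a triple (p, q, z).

step 0: pivot 1 → sign +
step 1: pivot -23 → sign −
step 2: pivot 220/23 → sign +
step 3: pivot -3/220 → sign −
signature = (2, 2, 0)

Answer: (2, 2, 0)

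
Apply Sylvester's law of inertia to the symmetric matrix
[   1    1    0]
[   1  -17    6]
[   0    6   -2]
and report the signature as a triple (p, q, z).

Answer: (1, 1, 1)

Derivation:
step 0: pivot 1 → sign +
step 1: pivot -18 → sign −
step 2: row/col 2 already zero → sign 0
signature = (1, 1, 1)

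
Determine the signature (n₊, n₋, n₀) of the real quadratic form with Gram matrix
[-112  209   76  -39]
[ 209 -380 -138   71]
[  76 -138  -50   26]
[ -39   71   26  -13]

step 0: pivot -112 → sign −
step 1: pivot 1121/112 → sign +
step 2: pivot 126/1121 → sign +
step 3: pivot -1/7 → sign −
signature = (2, 2, 0)

Answer: (2, 2, 0)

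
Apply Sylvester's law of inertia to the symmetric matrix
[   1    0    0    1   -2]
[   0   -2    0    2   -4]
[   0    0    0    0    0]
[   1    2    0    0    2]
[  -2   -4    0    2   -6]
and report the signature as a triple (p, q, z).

Answer: (2, 2, 1)

Derivation:
step 0: pivot 1 → sign +
step 1: pivot -2 → sign −
step 2: pivot 1 → sign +
step 3: pivot -2 → sign −
step 4: row/col 4 already zero → sign 0
signature = (2, 2, 1)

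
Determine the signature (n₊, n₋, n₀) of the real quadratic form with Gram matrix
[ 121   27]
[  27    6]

step 0: pivot 121 → sign +
step 1: pivot -3/121 → sign −
signature = (1, 1, 0)

Answer: (1, 1, 0)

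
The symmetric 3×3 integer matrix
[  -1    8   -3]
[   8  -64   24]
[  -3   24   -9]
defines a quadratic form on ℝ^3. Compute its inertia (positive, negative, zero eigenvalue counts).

step 0: pivot -1 → sign −
step 1: row/col 1 already zero → sign 0
step 2: row/col 2 already zero → sign 0
signature = (0, 1, 2)

Answer: (0, 1, 2)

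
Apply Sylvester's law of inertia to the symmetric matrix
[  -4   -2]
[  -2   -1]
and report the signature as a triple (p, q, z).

step 0: pivot -4 → sign −
step 1: row/col 1 already zero → sign 0
signature = (0, 1, 1)

Answer: (0, 1, 1)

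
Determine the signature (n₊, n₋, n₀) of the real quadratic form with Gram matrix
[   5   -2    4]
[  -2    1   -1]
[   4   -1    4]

step 0: pivot 5 → sign +
step 1: pivot 1/5 → sign +
step 2: pivot -1 → sign −
signature = (2, 1, 0)

Answer: (2, 1, 0)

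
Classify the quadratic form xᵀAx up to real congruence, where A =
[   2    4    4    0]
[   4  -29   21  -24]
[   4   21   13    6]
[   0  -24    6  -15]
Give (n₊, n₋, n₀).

step 0: pivot 2 → sign +
step 1: pivot -37 → sign −
step 2: pivot 354/37 → sign +
step 3: pivot -3/59 → sign −
signature = (2, 2, 0)

Answer: (2, 2, 0)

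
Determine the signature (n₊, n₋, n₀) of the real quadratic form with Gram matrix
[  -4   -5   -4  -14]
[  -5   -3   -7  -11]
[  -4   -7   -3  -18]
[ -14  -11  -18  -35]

step 0: pivot -4 → sign −
step 1: pivot 13/4 → sign +
step 2: pivot -3/13 → sign −
step 3: pivot 1 → sign +
signature = (2, 2, 0)

Answer: (2, 2, 0)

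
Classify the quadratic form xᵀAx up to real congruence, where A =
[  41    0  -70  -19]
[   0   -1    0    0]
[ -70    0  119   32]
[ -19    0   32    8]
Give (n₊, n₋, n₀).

step 0: pivot 41 → sign +
step 1: pivot -1 → sign −
step 2: pivot -21/41 → sign −
step 3: pivot -3/7 → sign −
signature = (1, 3, 0)

Answer: (1, 3, 0)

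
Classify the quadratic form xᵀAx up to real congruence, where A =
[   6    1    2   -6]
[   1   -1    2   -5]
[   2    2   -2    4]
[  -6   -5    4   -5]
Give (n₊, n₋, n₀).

step 0: pivot 6 → sign +
step 1: pivot -7/6 → sign −
step 2: pivot -2/7 → sign −
step 3: pivot 3 → sign +
signature = (2, 2, 0)

Answer: (2, 2, 0)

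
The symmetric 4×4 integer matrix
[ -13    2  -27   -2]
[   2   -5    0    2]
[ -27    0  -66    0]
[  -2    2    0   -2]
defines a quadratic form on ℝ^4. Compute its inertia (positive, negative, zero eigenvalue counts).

step 0: pivot -13 → sign −
step 1: pivot -61/13 → sign −
step 2: pivot -381/61 → sign −
step 3: pivot 6/127 → sign +
signature = (1, 3, 0)

Answer: (1, 3, 0)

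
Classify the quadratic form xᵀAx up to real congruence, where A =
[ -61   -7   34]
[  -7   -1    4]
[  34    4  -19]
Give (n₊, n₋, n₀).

Answer: (0, 2, 1)

Derivation:
step 0: pivot -61 → sign −
step 1: pivot -12/61 → sign −
step 2: row/col 2 already zero → sign 0
signature = (0, 2, 1)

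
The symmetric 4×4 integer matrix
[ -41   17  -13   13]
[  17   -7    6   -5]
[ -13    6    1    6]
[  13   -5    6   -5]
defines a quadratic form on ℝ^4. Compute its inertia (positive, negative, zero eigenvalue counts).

step 0: pivot -41 → sign −
step 1: pivot 2/41 → sign +
step 2: pivot -5/2 → sign −
step 3: pivot -2/5 → sign −
signature = (1, 3, 0)

Answer: (1, 3, 0)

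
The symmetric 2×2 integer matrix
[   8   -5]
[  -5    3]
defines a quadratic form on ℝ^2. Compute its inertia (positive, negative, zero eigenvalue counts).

step 0: pivot 8 → sign +
step 1: pivot -1/8 → sign −
signature = (1, 1, 0)

Answer: (1, 1, 0)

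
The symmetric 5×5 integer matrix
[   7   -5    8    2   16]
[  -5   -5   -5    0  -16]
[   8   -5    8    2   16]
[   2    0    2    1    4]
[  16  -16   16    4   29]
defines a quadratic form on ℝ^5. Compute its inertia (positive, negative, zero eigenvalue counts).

Answer: (3, 2, 0)

Derivation:
step 0: pivot 7 → sign +
step 1: pivot -60/7 → sign −
step 2: pivot -13/12 → sign −
step 3: pivot 9/13 → sign +
step 4: pivot 1/5 → sign +
signature = (3, 2, 0)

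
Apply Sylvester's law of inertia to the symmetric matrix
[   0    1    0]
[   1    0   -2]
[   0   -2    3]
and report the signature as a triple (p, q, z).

step 0: pivot 2 → sign +
step 1: pivot -1/2 → sign −
step 2: pivot 3 → sign +
signature = (2, 1, 0)

Answer: (2, 1, 0)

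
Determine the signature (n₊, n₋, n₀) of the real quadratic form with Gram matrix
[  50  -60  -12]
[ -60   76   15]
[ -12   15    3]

Answer: (3, 0, 0)

Derivation:
step 0: pivot 50 → sign +
step 1: pivot 4 → sign +
step 2: pivot 3/100 → sign +
signature = (3, 0, 0)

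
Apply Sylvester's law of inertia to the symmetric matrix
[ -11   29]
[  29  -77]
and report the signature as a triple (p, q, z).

Answer: (0, 2, 0)

Derivation:
step 0: pivot -11 → sign −
step 1: pivot -6/11 → sign −
signature = (0, 2, 0)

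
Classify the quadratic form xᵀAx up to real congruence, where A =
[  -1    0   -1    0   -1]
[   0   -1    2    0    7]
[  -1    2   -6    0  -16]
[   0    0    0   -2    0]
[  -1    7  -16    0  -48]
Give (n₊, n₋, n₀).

Answer: (1, 4, 0)

Derivation:
step 0: pivot -1 → sign −
step 1: pivot -1 → sign −
step 2: pivot -1 → sign −
step 3: pivot -2 → sign −
step 4: pivot 3 → sign +
signature = (1, 4, 0)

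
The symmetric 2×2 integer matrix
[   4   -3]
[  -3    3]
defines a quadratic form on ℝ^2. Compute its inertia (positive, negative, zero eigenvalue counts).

Answer: (2, 0, 0)

Derivation:
step 0: pivot 4 → sign +
step 1: pivot 3/4 → sign +
signature = (2, 0, 0)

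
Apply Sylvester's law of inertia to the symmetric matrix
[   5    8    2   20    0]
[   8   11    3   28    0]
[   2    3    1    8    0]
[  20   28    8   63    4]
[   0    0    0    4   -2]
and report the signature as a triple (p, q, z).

step 0: pivot 5 → sign +
step 1: pivot -9/5 → sign −
step 2: pivot 2/9 → sign +
step 3: pivot -9 → sign −
step 4: pivot -2/9 → sign −
signature = (2, 3, 0)

Answer: (2, 3, 0)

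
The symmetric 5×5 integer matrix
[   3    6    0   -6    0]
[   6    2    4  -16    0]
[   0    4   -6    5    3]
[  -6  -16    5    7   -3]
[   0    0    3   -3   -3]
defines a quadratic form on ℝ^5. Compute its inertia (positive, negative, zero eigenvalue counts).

Answer: (1, 4, 0)

Derivation:
step 0: pivot 3 → sign +
step 1: pivot -10 → sign −
step 2: pivot -22/5 → sign −
step 3: pivot -17/22 → sign −
step 4: pivot -6/17 → sign −
signature = (1, 4, 0)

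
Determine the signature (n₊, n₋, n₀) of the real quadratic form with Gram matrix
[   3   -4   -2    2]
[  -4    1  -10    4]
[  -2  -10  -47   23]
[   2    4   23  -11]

step 0: pivot 3 → sign +
step 1: pivot -13/3 → sign −
step 2: pivot -147/13 → sign −
step 3: row/col 3 already zero → sign 0
signature = (1, 2, 1)

Answer: (1, 2, 1)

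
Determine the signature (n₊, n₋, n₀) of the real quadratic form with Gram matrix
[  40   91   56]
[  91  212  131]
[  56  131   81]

step 0: pivot 40 → sign +
step 1: pivot 199/40 → sign +
step 2: pivot -1/199 → sign −
signature = (2, 1, 0)

Answer: (2, 1, 0)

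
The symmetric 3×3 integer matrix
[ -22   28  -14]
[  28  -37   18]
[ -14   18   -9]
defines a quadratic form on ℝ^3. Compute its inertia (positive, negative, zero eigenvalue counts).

step 0: pivot -22 → sign −
step 1: pivot -15/11 → sign −
step 2: pivot -1/15 → sign −
signature = (0, 3, 0)

Answer: (0, 3, 0)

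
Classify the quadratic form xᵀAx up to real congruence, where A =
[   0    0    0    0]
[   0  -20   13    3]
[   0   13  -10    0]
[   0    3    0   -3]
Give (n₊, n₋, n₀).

Answer: (0, 3, 1)

Derivation:
step 0: pivot -20 → sign −
step 1: pivot -31/20 → sign −
step 2: pivot -3/31 → sign −
step 3: row/col 3 already zero → sign 0
signature = (0, 3, 1)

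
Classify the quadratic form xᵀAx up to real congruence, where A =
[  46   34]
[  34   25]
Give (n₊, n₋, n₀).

Answer: (1, 1, 0)

Derivation:
step 0: pivot 46 → sign +
step 1: pivot -3/23 → sign −
signature = (1, 1, 0)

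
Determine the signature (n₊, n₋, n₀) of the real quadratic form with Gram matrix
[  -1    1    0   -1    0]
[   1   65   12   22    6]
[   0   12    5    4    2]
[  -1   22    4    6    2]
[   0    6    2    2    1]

step 0: pivot -1 → sign −
step 1: pivot 66 → sign +
step 2: pivot 31/11 → sign +
step 3: pivot 19/62 → sign +
step 4: pivot 3/19 → sign +
signature = (4, 1, 0)

Answer: (4, 1, 0)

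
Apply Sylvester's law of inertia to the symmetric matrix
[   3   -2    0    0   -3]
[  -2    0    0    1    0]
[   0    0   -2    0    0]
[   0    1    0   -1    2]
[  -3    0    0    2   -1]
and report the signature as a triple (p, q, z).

step 0: pivot 3 → sign +
step 1: pivot -4/3 → sign −
step 2: pivot -2 → sign −
step 3: pivot -1/4 → sign −
step 4: row/col 4 already zero → sign 0
signature = (1, 3, 1)

Answer: (1, 3, 1)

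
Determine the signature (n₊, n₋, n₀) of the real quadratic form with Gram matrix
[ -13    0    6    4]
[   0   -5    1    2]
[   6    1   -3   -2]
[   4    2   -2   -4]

step 0: pivot -13 → sign −
step 1: pivot -5 → sign −
step 2: pivot -2/65 → sign −
step 3: row/col 3 already zero → sign 0
signature = (0, 3, 1)

Answer: (0, 3, 1)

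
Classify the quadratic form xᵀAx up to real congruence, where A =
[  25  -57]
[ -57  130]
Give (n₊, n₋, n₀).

step 0: pivot 25 → sign +
step 1: pivot 1/25 → sign +
signature = (2, 0, 0)

Answer: (2, 0, 0)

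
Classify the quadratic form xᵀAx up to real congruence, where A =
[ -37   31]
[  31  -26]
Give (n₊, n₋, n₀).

Answer: (0, 2, 0)

Derivation:
step 0: pivot -37 → sign −
step 1: pivot -1/37 → sign −
signature = (0, 2, 0)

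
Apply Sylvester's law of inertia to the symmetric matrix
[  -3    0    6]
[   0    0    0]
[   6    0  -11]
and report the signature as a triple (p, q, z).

step 0: pivot -3 → sign −
step 1: pivot 1 → sign +
step 2: row/col 2 already zero → sign 0
signature = (1, 1, 1)

Answer: (1, 1, 1)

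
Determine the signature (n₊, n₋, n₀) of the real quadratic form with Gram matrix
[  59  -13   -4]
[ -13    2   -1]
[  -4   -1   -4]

Answer: (1, 2, 0)

Derivation:
step 0: pivot 59 → sign +
step 1: pivot -51/59 → sign −
step 2: pivot -3/17 → sign −
signature = (1, 2, 0)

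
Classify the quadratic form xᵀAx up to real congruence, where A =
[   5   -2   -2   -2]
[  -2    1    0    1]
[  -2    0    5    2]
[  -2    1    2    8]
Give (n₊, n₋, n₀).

Answer: (4, 0, 0)

Derivation:
step 0: pivot 5 → sign +
step 1: pivot 1/5 → sign +
step 2: pivot 1 → sign +
step 3: pivot 3 → sign +
signature = (4, 0, 0)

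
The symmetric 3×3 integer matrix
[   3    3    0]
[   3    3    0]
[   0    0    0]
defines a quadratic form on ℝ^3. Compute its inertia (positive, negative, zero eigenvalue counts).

Answer: (1, 0, 2)

Derivation:
step 0: pivot 3 → sign +
step 1: row/col 1 already zero → sign 0
step 2: row/col 2 already zero → sign 0
signature = (1, 0, 2)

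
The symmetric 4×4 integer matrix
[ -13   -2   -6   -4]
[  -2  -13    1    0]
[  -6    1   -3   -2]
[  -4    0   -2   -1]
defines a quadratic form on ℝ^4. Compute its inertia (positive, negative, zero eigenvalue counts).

step 0: pivot -13 → sign −
step 1: pivot -165/13 → sign −
step 2: pivot 2/33 → sign +
step 3: pivot 1/5 → sign +
signature = (2, 2, 0)

Answer: (2, 2, 0)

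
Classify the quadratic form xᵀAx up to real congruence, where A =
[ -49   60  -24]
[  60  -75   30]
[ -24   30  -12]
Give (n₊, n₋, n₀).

step 0: pivot -49 → sign −
step 1: pivot -75/49 → sign −
step 2: row/col 2 already zero → sign 0
signature = (0, 2, 1)

Answer: (0, 2, 1)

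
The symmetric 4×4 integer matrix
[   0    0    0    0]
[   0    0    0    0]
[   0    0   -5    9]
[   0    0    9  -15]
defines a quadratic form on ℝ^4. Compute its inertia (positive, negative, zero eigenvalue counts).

step 0: pivot -5 → sign −
step 1: pivot 6/5 → sign +
step 2: row/col 2 already zero → sign 0
step 3: row/col 3 already zero → sign 0
signature = (1, 1, 2)

Answer: (1, 1, 2)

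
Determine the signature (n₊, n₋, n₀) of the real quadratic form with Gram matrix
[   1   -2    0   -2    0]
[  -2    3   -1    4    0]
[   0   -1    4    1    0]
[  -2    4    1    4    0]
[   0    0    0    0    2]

Answer: (3, 2, 0)

Derivation:
step 0: pivot 1 → sign +
step 1: pivot -1 → sign −
step 2: pivot 5 → sign +
step 3: pivot -1/5 → sign −
step 4: pivot 2 → sign +
signature = (3, 2, 0)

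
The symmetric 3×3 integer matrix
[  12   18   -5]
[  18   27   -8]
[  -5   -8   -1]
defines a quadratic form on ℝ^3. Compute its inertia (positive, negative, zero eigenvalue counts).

Answer: (2, 1, 0)

Derivation:
step 0: pivot 12 → sign +
step 1: pivot -37/12 → sign −
step 2: pivot 3/37 → sign +
signature = (2, 1, 0)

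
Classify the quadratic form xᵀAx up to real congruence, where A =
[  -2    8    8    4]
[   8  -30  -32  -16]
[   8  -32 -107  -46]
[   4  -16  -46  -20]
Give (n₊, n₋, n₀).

step 0: pivot -2 → sign −
step 1: pivot 2 → sign +
step 2: pivot -75 → sign −
step 3: row/col 3 already zero → sign 0
signature = (1, 2, 1)

Answer: (1, 2, 1)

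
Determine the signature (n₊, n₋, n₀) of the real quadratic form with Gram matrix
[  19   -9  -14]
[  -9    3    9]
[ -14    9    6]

Answer: (2, 1, 0)

Derivation:
step 0: pivot 19 → sign +
step 1: pivot -24/19 → sign −
step 2: pivot 1/8 → sign +
signature = (2, 1, 0)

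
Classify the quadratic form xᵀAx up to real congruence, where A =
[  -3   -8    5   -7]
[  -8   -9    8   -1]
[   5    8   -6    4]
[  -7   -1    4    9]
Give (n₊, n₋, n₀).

step 0: pivot -3 → sign −
step 1: pivot 37/3 → sign +
step 2: pivot 1/37 → sign +
step 3: row/col 3 already zero → sign 0
signature = (2, 1, 1)

Answer: (2, 1, 1)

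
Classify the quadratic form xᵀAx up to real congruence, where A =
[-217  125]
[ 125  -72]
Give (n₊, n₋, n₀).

step 0: pivot -217 → sign −
step 1: pivot 1/217 → sign +
signature = (1, 1, 0)

Answer: (1, 1, 0)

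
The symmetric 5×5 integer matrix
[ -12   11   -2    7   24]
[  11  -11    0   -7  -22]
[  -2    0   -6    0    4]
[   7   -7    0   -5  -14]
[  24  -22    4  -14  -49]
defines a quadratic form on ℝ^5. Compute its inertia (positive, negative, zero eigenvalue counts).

Answer: (0, 5, 0)

Derivation:
step 0: pivot -12 → sign −
step 1: pivot -11/12 → sign −
step 2: pivot -2 → sign −
step 3: pivot -6/11 → sign −
step 4: pivot -1 → sign −
signature = (0, 5, 0)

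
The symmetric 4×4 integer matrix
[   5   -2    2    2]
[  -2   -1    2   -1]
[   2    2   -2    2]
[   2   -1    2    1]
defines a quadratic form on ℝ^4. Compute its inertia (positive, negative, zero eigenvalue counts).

step 0: pivot 5 → sign +
step 1: pivot -9/5 → sign −
step 2: pivot 14/9 → sign +
step 3: pivot -2/7 → sign −
signature = (2, 2, 0)

Answer: (2, 2, 0)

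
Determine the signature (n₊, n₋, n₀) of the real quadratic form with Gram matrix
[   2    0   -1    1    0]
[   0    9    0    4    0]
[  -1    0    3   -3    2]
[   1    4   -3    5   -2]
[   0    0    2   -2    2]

Answer: (5, 0, 0)

Derivation:
step 0: pivot 2 → sign +
step 1: pivot 9 → sign +
step 2: pivot 5/2 → sign +
step 3: pivot 2/9 → sign +
step 4: pivot 2/5 → sign +
signature = (5, 0, 0)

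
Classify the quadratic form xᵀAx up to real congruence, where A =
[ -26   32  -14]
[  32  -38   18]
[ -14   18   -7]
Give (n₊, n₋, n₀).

step 0: pivot -26 → sign −
step 1: pivot 18/13 → sign +
step 2: pivot 1/9 → sign +
signature = (2, 1, 0)

Answer: (2, 1, 0)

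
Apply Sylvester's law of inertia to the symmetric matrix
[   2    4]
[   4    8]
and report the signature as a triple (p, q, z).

Answer: (1, 0, 1)

Derivation:
step 0: pivot 2 → sign +
step 1: row/col 1 already zero → sign 0
signature = (1, 0, 1)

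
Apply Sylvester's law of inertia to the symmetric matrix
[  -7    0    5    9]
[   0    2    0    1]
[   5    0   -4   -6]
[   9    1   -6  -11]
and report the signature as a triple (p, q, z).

Answer: (2, 2, 0)

Derivation:
step 0: pivot -7 → sign −
step 1: pivot 2 → sign +
step 2: pivot -3/7 → sign −
step 3: pivot 1/2 → sign +
signature = (2, 2, 0)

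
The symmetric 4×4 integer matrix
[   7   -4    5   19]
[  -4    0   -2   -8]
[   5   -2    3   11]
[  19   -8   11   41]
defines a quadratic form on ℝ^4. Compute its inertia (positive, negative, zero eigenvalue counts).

Answer: (2, 2, 0)

Derivation:
step 0: pivot 7 → sign +
step 1: pivot -16/7 → sign −
step 2: pivot -1/4 → sign −
step 3: pivot 2 → sign +
signature = (2, 2, 0)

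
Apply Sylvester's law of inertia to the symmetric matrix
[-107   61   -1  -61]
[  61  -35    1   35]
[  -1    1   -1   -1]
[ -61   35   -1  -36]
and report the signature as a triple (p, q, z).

step 0: pivot -107 → sign −
step 1: pivot -24/107 → sign −
step 2: pivot -1/6 → sign −
step 3: pivot -1 → sign −
signature = (0, 4, 0)

Answer: (0, 4, 0)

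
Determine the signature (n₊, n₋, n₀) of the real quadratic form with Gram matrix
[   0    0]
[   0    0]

Answer: (0, 0, 2)

Derivation:
step 0: row/col 0 already zero → sign 0
step 1: row/col 1 already zero → sign 0
signature = (0, 0, 2)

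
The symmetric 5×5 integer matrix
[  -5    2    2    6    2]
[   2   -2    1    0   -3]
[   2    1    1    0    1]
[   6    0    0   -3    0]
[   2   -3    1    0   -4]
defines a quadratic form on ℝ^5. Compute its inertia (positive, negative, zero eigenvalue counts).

step 0: pivot -5 → sign −
step 1: pivot -6/5 → sign −
step 2: pivot 9/2 → sign +
step 3: pivot 1 → sign +
step 4: pivot 1/3 → sign +
signature = (3, 2, 0)

Answer: (3, 2, 0)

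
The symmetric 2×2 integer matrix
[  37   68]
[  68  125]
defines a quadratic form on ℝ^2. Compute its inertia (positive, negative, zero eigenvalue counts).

Answer: (2, 0, 0)

Derivation:
step 0: pivot 37 → sign +
step 1: pivot 1/37 → sign +
signature = (2, 0, 0)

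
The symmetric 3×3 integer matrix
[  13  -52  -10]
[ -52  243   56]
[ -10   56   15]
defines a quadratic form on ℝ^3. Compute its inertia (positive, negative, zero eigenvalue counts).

Answer: (2, 1, 0)

Derivation:
step 0: pivot 13 → sign +
step 1: pivot 35 → sign +
step 2: pivot -3/455 → sign −
signature = (2, 1, 0)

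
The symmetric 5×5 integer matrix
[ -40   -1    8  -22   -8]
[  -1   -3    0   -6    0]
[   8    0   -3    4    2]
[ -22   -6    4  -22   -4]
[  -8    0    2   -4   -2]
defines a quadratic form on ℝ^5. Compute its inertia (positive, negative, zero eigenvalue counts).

Answer: (1, 4, 0)

Derivation:
step 0: pivot -40 → sign −
step 1: pivot -119/40 → sign −
step 2: pivot -165/119 → sign −
step 3: pivot 14/165 → sign +
step 4: pivot -2/7 → sign −
signature = (1, 4, 0)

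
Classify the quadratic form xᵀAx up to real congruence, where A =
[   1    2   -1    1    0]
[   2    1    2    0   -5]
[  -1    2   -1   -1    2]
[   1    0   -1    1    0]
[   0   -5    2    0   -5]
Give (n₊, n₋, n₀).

Answer: (2, 3, 0)

Derivation:
step 0: pivot 1 → sign +
step 1: pivot -3 → sign −
step 2: pivot 10/3 → sign +
step 3: pivot -4/5 → sign −
step 4: pivot -3 → sign −
signature = (2, 3, 0)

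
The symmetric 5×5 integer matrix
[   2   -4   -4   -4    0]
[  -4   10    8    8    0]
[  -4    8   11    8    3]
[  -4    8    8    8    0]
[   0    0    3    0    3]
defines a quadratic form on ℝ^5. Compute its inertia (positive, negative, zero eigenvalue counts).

step 0: pivot 2 → sign +
step 1: pivot 2 → sign +
step 2: pivot 3 → sign +
step 3: row/col 3 already zero → sign 0
step 4: row/col 4 already zero → sign 0
signature = (3, 0, 2)

Answer: (3, 0, 2)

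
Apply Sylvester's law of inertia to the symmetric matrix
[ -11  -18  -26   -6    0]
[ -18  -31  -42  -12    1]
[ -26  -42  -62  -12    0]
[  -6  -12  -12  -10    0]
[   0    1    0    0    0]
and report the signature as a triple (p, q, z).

step 0: pivot -11 → sign −
step 1: pivot -17/11 → sign −
step 2: pivot -6/17 → sign −
step 3: pivot 2 → sign +
step 4: pivot 1 → sign +
signature = (2, 3, 0)

Answer: (2, 3, 0)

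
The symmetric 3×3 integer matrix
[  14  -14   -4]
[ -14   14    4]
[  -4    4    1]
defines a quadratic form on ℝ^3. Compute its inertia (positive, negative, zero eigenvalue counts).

step 0: pivot 14 → sign +
step 1: pivot -1/7 → sign −
step 2: row/col 2 already zero → sign 0
signature = (1, 1, 1)

Answer: (1, 1, 1)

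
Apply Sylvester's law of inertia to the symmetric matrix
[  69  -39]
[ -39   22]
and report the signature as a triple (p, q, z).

step 0: pivot 69 → sign +
step 1: pivot -1/23 → sign −
signature = (1, 1, 0)

Answer: (1, 1, 0)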